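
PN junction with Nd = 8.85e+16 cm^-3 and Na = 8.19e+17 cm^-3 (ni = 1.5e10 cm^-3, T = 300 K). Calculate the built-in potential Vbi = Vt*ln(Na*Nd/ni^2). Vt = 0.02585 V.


Step 1: Compute Na*Nd/ni^2 = 8.19e+17 * 8.85e+16 / (1.5e10)^2 = 3.2214e+14
Step 2: ln(3.2214e+14) = 33.4060
Step 3: Vbi = 0.02585 * 33.4060 = 0.864 V

0.864


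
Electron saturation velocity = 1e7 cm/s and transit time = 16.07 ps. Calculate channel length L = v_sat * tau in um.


Step 1: tau in seconds = 16.07 ps * 1e-12 = 1.6070e-11 s
Step 2: L = v_sat * tau = 1e7 * 1.6070e-11 = 1.6070e-04 cm
Step 3: L in um = 1.6070e-04 * 1e4 = 1.607 um

1.607


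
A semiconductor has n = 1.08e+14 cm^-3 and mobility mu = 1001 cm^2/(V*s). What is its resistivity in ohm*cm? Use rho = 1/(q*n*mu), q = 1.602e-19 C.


Step 1: sigma = q * n * mu = 1.602e-19 * 1.08e+14 * 1001 = 1.73189e-02 S/cm
Step 2: rho = 1 / sigma = 1 / 1.73189e-02 = 57.74 ohm*cm

57.74


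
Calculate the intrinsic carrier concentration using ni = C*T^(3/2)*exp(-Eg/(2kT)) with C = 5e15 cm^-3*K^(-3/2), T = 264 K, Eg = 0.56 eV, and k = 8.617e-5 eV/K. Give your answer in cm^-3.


Step 1: Compute kT = 8.617e-5 * 264 = 0.02274888 eV
Step 2: Exponent = -Eg/(2kT) = -0.56/(2*0.02274888) = -12.30830
Step 3: T^(3/2) = 264^1.5 = 4289.49
Step 4: ni = 5e15 * 4289.49 * exp(-12.30830) = 9.68e+13 cm^-3

9.68e+13


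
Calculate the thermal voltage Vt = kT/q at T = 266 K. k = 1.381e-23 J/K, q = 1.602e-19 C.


Step 1: kT = 1.381e-23 * 266 = 3.67346e-21 J
Step 2: Vt = kT/q = 3.67346e-21 / 1.602e-19
Step 3: Vt = 0.02293 V

0.02293


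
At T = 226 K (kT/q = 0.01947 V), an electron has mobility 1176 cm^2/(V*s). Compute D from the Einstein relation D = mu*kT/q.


Step 1: D = mu * (kT/q)
Step 2: D = 1176 * 0.01947
Step 3: D = 22.9 cm^2/s

22.9


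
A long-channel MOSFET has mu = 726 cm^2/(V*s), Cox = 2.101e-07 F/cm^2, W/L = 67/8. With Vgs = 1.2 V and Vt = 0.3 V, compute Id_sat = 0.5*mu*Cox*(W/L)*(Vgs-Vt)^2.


Step 1: Overdrive voltage Vov = Vgs - Vt = 1.2 - 0.3 = 0.9 V
Step 2: W/L = 67/8 = 8.375
Step 3: Id = 0.5 * 726 * 2.101e-07 * 8.375 * 0.9^2
Step 4: Id = 5.17e-04 A

5.17e-04


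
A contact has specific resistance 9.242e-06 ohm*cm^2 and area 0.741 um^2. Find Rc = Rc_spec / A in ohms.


Step 1: Convert area to cm^2: 0.741 um^2 = 7.4100e-09 cm^2
Step 2: Rc = Rc_spec / A = 9.242e-06 / 7.4100e-09
Step 3: Rc = 1.25e+03 ohms

1.25e+03


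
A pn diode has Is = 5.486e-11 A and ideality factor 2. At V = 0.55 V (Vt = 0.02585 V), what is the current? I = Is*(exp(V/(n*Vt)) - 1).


Step 1: V/(n*Vt) = 0.55/(2*0.02585) = 10.6383
Step 2: exp(10.6383) = 4.1702e+04
Step 3: I = 5.486e-11 * (4.1702e+04 - 1) = 2.29e-06 A

2.29e-06


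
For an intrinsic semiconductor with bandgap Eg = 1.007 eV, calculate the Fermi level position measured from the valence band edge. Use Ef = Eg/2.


Step 1: For an intrinsic semiconductor, the Fermi level sits at midgap.
Step 2: Ef = Eg / 2 = 1.007 / 2 = 0.5035 eV

0.5035


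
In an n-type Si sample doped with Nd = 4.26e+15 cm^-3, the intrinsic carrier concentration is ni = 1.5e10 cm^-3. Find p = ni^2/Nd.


Step 1: Since Nd >> ni, n ≈ Nd = 4.26e+15 cm^-3
Step 2: p = ni^2 / n = (1.5e10)^2 / 4.26e+15
Step 3: p = 2.25e20 / 4.26e+15 = 5.28e+04 cm^-3

5.28e+04


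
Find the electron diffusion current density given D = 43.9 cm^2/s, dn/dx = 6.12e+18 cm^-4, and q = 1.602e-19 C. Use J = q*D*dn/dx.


Step 1: J = q * D * (dn/dx)
Step 2: J = 1.602e-19 * 43.9 * 6.12e+18
Step 3: J = 4.30e+01 A/cm^2

4.30e+01


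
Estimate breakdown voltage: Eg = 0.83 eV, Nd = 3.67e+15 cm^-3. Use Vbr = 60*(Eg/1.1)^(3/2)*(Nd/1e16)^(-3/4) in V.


Step 1: Eg/1.1 = 0.83/1.1 = 0.754545
Step 2: (Eg/1.1)^1.5 = 0.754545^1.5 = 0.655432
Step 3: (Nd/1e16)^(-0.75) = (0.367)^(-0.75) = 2.120804
Step 4: Vbr = 60 * 0.655432 * 2.120804 = 83.4 V

83.4


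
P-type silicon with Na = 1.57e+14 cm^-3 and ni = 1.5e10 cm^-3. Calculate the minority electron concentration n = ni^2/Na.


Step 1: Majority hole concentration p ≈ Na = 1.57e+14 cm^-3
Step 2: n = ni^2 / Na = (1.5e10)^2 / 1.57e+14
Step 3: n = 1.43e+06 cm^-3

1.43e+06


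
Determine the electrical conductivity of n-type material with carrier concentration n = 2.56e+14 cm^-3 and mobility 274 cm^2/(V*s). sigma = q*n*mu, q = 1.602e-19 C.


Step 1: sigma = q * n * mu
Step 2: sigma = 1.602e-19 * 2.56e+14 * 274
Step 3: sigma = 1.124e-02 S/cm

1.124e-02


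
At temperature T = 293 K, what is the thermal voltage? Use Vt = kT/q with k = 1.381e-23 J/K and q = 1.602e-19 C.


Step 1: kT = 1.381e-23 * 293 = 4.04633e-21 J
Step 2: Vt = kT/q = 4.04633e-21 / 1.602e-19
Step 3: Vt = 0.02526 V

0.02526


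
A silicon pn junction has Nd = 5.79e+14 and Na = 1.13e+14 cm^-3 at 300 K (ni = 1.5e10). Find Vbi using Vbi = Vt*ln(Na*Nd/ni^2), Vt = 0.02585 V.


Step 1: Compute Na*Nd/ni^2 = 1.13e+14 * 5.79e+14 / (1.5e10)^2 = 2.9079e+08
Step 2: ln(2.9079e+08) = 19.4881
Step 3: Vbi = 0.02585 * 19.4881 = 0.504 V

0.504


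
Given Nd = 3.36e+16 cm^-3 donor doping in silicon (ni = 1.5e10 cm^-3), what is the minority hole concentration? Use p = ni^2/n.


Step 1: Since Nd >> ni, n ≈ Nd = 3.36e+16 cm^-3
Step 2: p = ni^2 / n = (1.5e10)^2 / 3.36e+16
Step 3: p = 2.25e20 / 3.36e+16 = 6.70e+03 cm^-3

6.70e+03


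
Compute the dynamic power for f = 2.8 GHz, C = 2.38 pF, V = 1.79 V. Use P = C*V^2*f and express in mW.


Step 1: V^2 = 1.79^2 = 3.2041 V^2
Step 2: P = C*V^2*f = 2.38e-12 F * 3.2041 * 2.8e9 Hz
Step 3: P = 2.13521224e-02 W
Step 4: P = 21.352 mW

21.352


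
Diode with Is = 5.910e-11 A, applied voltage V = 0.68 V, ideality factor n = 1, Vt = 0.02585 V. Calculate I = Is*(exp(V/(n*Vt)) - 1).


Step 1: V/(n*Vt) = 0.68/(1*0.02585) = 26.3056
Step 2: exp(26.3056) = 2.6569e+11
Step 3: I = 5.910e-11 * (2.6569e+11 - 1) = 1.57e+01 A

1.57e+01


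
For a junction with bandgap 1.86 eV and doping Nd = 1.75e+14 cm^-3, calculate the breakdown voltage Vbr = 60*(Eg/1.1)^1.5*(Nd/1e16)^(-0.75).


Step 1: Eg/1.1 = 1.86/1.1 = 1.690909
Step 2: (Eg/1.1)^1.5 = 1.690909^1.5 = 2.198773
Step 3: (Nd/1e16)^(-0.75) = (0.0175)^(-0.75) = 20.783633
Step 4: Vbr = 60 * 2.198773 * 20.783633 = 2741.9 V

2741.9


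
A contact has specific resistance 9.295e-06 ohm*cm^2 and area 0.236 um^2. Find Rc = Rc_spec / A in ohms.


Step 1: Convert area to cm^2: 0.236 um^2 = 2.3600e-09 cm^2
Step 2: Rc = Rc_spec / A = 9.295e-06 / 2.3600e-09
Step 3: Rc = 3.94e+03 ohms

3.94e+03


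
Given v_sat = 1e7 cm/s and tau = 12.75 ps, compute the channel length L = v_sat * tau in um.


Step 1: tau in seconds = 12.75 ps * 1e-12 = 1.2750e-11 s
Step 2: L = v_sat * tau = 1e7 * 1.2750e-11 = 1.2750e-04 cm
Step 3: L in um = 1.2750e-04 * 1e4 = 1.275 um

1.275


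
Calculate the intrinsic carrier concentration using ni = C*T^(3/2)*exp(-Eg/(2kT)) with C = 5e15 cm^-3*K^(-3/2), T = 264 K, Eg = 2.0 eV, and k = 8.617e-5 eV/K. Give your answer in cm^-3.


Step 1: Compute kT = 8.617e-5 * 264 = 0.02274888 eV
Step 2: Exponent = -Eg/(2kT) = -2.0/(2*0.02274888) = -43.95821
Step 3: T^(3/2) = 264^1.5 = 4289.49
Step 4: ni = 5e15 * 4289.49 * exp(-43.95821) = 1.74e+00 cm^-3

1.74e+00


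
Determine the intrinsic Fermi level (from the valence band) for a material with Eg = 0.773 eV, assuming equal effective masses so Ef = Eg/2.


Step 1: For an intrinsic semiconductor, the Fermi level sits at midgap.
Step 2: Ef = Eg / 2 = 0.773 / 2 = 0.3865 eV

0.3865


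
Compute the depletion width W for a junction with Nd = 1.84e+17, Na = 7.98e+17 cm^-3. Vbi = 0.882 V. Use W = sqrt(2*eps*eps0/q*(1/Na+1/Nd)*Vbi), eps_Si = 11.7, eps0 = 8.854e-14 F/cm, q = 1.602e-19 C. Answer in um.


Step 1: 1/Na + 1/Nd = 1/7.98e+17 + 1/1.84e+17 = 6.68792e-18
Step 2: 2*eps*eps0/q = 2*11.7*8.854e-14/1.602e-19 = 1.293281e+07
Step 3: W^2 = 1.293281e+07 * 6.68792e-18 * 0.882 = 7.62874e-11
Step 4: W = sqrt(7.62874e-11) = 8.734e-06 cm = 0.08734 um

0.08734


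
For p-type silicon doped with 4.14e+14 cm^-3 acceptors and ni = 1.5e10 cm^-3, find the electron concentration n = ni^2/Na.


Step 1: Majority hole concentration p ≈ Na = 4.14e+14 cm^-3
Step 2: n = ni^2 / Na = (1.5e10)^2 / 4.14e+14
Step 3: n = 5.43e+05 cm^-3

5.43e+05


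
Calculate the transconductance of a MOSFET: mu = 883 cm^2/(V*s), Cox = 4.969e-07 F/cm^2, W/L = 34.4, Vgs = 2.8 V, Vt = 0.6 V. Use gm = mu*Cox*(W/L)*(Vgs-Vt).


Step 1: Vov = Vgs - Vt = 2.8 - 0.6 = 2.2 V
Step 2: gm = mu * Cox * (W/L) * Vov
Step 3: gm = 883 * 4.969e-07 * 34.4 * 2.2 = 3.32e-02 S

3.32e-02


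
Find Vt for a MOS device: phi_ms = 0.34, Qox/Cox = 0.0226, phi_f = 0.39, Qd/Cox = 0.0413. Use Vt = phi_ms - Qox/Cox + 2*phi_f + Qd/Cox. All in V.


Step 1: Vt = phi_ms - Qox/Cox + 2*phi_f + Qd/Cox
Step 2: Vt = 0.34 - 0.0226 + 2*0.39 + 0.0413
Step 3: Vt = 0.34 - 0.0226 + 0.78 + 0.0413
Step 4: Vt = 1.1387 V

1.1387


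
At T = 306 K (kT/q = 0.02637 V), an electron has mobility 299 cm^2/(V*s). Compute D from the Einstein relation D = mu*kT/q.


Step 1: D = mu * (kT/q)
Step 2: D = 299 * 0.02637
Step 3: D = 7.88 cm^2/s

7.88


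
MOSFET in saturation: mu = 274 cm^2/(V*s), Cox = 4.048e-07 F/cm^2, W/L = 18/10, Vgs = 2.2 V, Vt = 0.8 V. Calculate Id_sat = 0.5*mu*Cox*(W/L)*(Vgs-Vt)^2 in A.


Step 1: Overdrive voltage Vov = Vgs - Vt = 2.2 - 0.8 = 1.4 V
Step 2: W/L = 18/10 = 1.8
Step 3: Id = 0.5 * 274 * 4.048e-07 * 1.8 * 1.4^2
Step 4: Id = 1.96e-04 A

1.96e-04


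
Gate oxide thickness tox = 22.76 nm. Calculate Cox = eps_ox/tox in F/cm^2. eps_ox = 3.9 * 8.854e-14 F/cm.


Step 1: eps_ox = 3.9 * 8.854e-14 = 3.45306e-13 F/cm
Step 2: tox in cm = 22.76 nm * 1e-7 = 2.2760e-06 cm
Step 3: Cox = 3.45306e-13 / 2.2760e-06 = 1.52e-07 F/cm^2

1.52e-07


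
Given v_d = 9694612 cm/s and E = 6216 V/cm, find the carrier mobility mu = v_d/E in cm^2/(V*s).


Step 1: mu = v_d / E
Step 2: mu = 9694612 / 6216
Step 3: mu = 1559.62 cm^2/(V*s)

1559.62


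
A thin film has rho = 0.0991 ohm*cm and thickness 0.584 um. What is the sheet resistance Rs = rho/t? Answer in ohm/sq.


Step 1: Convert thickness to cm: t = 0.584 um = 5.8400e-05 cm
Step 2: Rs = rho / t = 0.0991 / 5.8400e-05
Step 3: Rs = 1696.9 ohm/sq

1696.9


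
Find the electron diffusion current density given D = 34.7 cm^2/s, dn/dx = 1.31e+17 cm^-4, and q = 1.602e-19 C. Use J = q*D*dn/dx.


Step 1: J = q * D * (dn/dx)
Step 2: J = 1.602e-19 * 34.7 * 1.31e+17
Step 3: J = 7.28e-01 A/cm^2

7.28e-01


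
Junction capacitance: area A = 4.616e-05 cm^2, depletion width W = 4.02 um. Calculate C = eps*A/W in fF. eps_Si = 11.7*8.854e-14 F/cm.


Step 1: eps_Si = 11.7 * 8.854e-14 = 1.035918e-12 F/cm
Step 2: W in cm = 4.02 * 1e-4 = 4.02e-04 cm
Step 3: C = 1.035918e-12 * 4.616e-05 / 4.02e-04 = 1.189502e-13 F
Step 4: C = 118.95 fF

118.95


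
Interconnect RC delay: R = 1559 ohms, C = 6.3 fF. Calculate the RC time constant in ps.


Step 1: tau = R * C
Step 2: tau = 1559 * 6.3 fF = 1559 * 6.3e-15 F
Step 3: tau = 9.8217e-12 s = 9.8217 ps

9.8217


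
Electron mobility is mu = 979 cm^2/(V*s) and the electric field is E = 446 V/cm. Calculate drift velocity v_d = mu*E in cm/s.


Step 1: v_d = mu * E
Step 2: v_d = 979 * 446 = 436634
Step 3: v_d = 4.37e+05 cm/s

4.37e+05


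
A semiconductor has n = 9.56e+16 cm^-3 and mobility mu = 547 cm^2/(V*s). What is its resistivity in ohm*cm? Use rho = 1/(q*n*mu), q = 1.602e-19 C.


Step 1: sigma = q * n * mu = 1.602e-19 * 9.56e+16 * 547 = 8.37737e+00 S/cm
Step 2: rho = 1 / sigma = 1 / 8.37737e+00 = 0.1194 ohm*cm

0.1194


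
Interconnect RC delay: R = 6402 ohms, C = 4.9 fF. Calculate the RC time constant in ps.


Step 1: tau = R * C
Step 2: tau = 6402 * 4.9 fF = 6402 * 4.9e-15 F
Step 3: tau = 3.13698e-11 s = 31.3698 ps

31.3698


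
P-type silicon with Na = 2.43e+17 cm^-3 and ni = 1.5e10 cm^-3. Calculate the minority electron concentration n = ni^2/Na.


Step 1: Majority hole concentration p ≈ Na = 2.43e+17 cm^-3
Step 2: n = ni^2 / Na = (1.5e10)^2 / 2.43e+17
Step 3: n = 9.26e+02 cm^-3

9.26e+02


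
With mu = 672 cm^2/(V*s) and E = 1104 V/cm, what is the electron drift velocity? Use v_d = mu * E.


Step 1: v_d = mu * E
Step 2: v_d = 672 * 1104 = 741888
Step 3: v_d = 7.42e+05 cm/s

7.42e+05


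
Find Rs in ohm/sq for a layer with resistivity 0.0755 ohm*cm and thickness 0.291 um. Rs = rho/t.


Step 1: Convert thickness to cm: t = 0.291 um = 2.9100e-05 cm
Step 2: Rs = rho / t = 0.0755 / 2.9100e-05
Step 3: Rs = 2594.5 ohm/sq

2594.5


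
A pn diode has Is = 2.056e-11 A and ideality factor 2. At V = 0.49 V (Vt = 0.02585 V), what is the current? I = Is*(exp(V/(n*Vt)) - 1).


Step 1: V/(n*Vt) = 0.49/(2*0.02585) = 9.4778
Step 2: exp(9.4778) = 1.3066e+04
Step 3: I = 2.056e-11 * (1.3066e+04 - 1) = 2.69e-07 A

2.69e-07


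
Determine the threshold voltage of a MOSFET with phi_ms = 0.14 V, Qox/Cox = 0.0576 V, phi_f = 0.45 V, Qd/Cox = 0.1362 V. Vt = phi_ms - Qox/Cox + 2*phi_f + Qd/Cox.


Step 1: Vt = phi_ms - Qox/Cox + 2*phi_f + Qd/Cox
Step 2: Vt = 0.14 - 0.0576 + 2*0.45 + 0.1362
Step 3: Vt = 0.14 - 0.0576 + 0.9 + 0.1362
Step 4: Vt = 1.1186 V

1.1186


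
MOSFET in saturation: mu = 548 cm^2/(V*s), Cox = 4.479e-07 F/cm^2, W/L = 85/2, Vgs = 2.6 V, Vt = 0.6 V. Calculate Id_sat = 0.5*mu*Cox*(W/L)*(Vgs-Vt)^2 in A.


Step 1: Overdrive voltage Vov = Vgs - Vt = 2.6 - 0.6 = 2.0 V
Step 2: W/L = 85/2 = 42.5
Step 3: Id = 0.5 * 548 * 4.479e-07 * 42.5 * 2.0^2
Step 4: Id = 2.09e-02 A

2.09e-02


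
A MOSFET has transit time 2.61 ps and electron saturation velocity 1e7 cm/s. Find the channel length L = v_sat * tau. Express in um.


Step 1: tau in seconds = 2.61 ps * 1e-12 = 2.6100e-12 s
Step 2: L = v_sat * tau = 1e7 * 2.6100e-12 = 2.6100e-05 cm
Step 3: L in um = 2.6100e-05 * 1e4 = 0.261 um

0.261


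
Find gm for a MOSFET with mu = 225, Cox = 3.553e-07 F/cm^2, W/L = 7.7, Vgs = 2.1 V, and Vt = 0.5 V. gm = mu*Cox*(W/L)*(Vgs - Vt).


Step 1: Vov = Vgs - Vt = 2.1 - 0.5 = 1.6 V
Step 2: gm = mu * Cox * (W/L) * Vov
Step 3: gm = 225 * 3.553e-07 * 7.7 * 1.6 = 9.85e-04 S

9.85e-04


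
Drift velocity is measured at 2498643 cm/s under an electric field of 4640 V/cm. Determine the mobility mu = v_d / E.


Step 1: mu = v_d / E
Step 2: mu = 2498643 / 4640
Step 3: mu = 538.5 cm^2/(V*s)

538.5


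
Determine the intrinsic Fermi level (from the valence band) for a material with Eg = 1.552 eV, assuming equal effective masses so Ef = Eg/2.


Step 1: For an intrinsic semiconductor, the Fermi level sits at midgap.
Step 2: Ef = Eg / 2 = 1.552 / 2 = 0.776 eV

0.776


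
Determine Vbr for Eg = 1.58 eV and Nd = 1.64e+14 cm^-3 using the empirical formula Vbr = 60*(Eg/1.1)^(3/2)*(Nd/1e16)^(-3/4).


Step 1: Eg/1.1 = 1.58/1.1 = 1.436364
Step 2: (Eg/1.1)^1.5 = 1.436364^1.5 = 1.721459
Step 3: (Nd/1e16)^(-0.75) = (0.0164)^(-0.75) = 21.820621
Step 4: Vbr = 60 * 1.721459 * 21.820621 = 2253.8 V

2253.8


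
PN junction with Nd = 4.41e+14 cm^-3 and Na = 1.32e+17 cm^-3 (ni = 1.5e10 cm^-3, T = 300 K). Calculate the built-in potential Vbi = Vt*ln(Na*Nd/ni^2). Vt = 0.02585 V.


Step 1: Compute Na*Nd/ni^2 = 1.32e+17 * 4.41e+14 / (1.5e10)^2 = 2.5872e+11
Step 2: ln(2.5872e+11) = 26.2790
Step 3: Vbi = 0.02585 * 26.2790 = 0.679 V

0.679


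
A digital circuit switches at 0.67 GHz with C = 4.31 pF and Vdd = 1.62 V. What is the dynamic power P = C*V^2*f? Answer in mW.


Step 1: V^2 = 1.62^2 = 2.6244 V^2
Step 2: P = C*V^2*f = 4.31e-12 F * 2.6244 * 0.67e9 Hz
Step 3: P = 7.57847988e-03 W
Step 4: P = 7.578 mW

7.578


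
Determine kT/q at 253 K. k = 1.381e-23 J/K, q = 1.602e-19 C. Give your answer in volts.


Step 1: kT = 1.381e-23 * 253 = 3.49393e-21 J
Step 2: Vt = kT/q = 3.49393e-21 / 1.602e-19
Step 3: Vt = 0.02181 V

0.02181


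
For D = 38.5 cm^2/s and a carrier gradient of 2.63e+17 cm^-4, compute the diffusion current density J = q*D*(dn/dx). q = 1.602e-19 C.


Step 1: J = q * D * (dn/dx)
Step 2: J = 1.602e-19 * 38.5 * 2.63e+17
Step 3: J = 1.62e+00 A/cm^2

1.62e+00


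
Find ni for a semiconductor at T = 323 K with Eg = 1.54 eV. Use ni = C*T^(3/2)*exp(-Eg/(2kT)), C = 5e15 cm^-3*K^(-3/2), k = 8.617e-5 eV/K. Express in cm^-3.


Step 1: Compute kT = 8.617e-5 * 323 = 0.02783291 eV
Step 2: Exponent = -Eg/(2kT) = -1.54/(2*0.02783291) = -27.66509
Step 3: T^(3/2) = 323^1.5 = 5805.02
Step 4: ni = 5e15 * 5805.02 * exp(-27.66509) = 2.81e+07 cm^-3

2.81e+07


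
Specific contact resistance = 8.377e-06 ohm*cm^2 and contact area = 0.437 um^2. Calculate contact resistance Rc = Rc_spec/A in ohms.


Step 1: Convert area to cm^2: 0.437 um^2 = 4.3700e-09 cm^2
Step 2: Rc = Rc_spec / A = 8.377e-06 / 4.3700e-09
Step 3: Rc = 1.92e+03 ohms

1.92e+03


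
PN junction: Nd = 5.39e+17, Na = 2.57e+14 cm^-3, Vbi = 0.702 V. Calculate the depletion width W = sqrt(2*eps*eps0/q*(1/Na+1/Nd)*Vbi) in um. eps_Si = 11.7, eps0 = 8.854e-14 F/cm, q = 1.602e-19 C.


Step 1: 1/Na + 1/Nd = 1/2.57e+14 + 1/5.39e+17 = 3.89291e-15
Step 2: 2*eps*eps0/q = 2*11.7*8.854e-14/1.602e-19 = 1.293281e+07
Step 3: W^2 = 1.293281e+07 * 3.89291e-15 * 0.702 = 3.53431e-08
Step 4: W = sqrt(3.53431e-08) = 1.880e-04 cm = 1.88 um

1.88


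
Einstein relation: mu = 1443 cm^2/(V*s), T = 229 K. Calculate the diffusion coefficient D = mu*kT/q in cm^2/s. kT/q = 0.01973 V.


Step 1: D = mu * (kT/q)
Step 2: D = 1443 * 0.01973
Step 3: D = 28.47 cm^2/s

28.47


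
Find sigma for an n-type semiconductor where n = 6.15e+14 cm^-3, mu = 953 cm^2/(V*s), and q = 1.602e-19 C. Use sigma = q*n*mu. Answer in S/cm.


Step 1: sigma = q * n * mu
Step 2: sigma = 1.602e-19 * 6.15e+14 * 953
Step 3: sigma = 9.389e-02 S/cm

9.389e-02


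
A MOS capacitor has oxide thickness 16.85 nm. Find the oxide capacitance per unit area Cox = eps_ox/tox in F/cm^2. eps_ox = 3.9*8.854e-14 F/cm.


Step 1: eps_ox = 3.9 * 8.854e-14 = 3.45306e-13 F/cm
Step 2: tox in cm = 16.85 nm * 1e-7 = 1.6850e-06 cm
Step 3: Cox = 3.45306e-13 / 1.6850e-06 = 2.05e-07 F/cm^2

2.05e-07


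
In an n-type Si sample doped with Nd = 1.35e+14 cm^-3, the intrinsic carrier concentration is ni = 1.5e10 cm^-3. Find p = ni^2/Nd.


Step 1: Since Nd >> ni, n ≈ Nd = 1.35e+14 cm^-3
Step 2: p = ni^2 / n = (1.5e10)^2 / 1.35e+14
Step 3: p = 2.25e20 / 1.35e+14 = 1.67e+06 cm^-3

1.67e+06


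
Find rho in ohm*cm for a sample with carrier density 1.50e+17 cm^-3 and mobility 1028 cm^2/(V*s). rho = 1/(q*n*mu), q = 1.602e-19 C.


Step 1: sigma = q * n * mu = 1.602e-19 * 1.50e+17 * 1028 = 2.47028e+01 S/cm
Step 2: rho = 1 / sigma = 1 / 2.47028e+01 = 0.04048 ohm*cm

0.04048


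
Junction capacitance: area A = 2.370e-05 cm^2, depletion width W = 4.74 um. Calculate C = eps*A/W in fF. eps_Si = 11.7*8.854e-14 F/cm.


Step 1: eps_Si = 11.7 * 8.854e-14 = 1.035918e-12 F/cm
Step 2: W in cm = 4.74 * 1e-4 = 4.74e-04 cm
Step 3: C = 1.035918e-12 * 2.370e-05 / 4.74e-04 = 5.179590e-14 F
Step 4: C = 51.8 fF

51.8


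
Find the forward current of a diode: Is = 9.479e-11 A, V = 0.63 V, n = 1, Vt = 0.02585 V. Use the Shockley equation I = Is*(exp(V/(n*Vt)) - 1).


Step 1: V/(n*Vt) = 0.63/(1*0.02585) = 24.3714
Step 2: exp(24.3714) = 3.8403e+10
Step 3: I = 9.479e-11 * (3.8403e+10 - 1) = 3.64e+00 A

3.64e+00


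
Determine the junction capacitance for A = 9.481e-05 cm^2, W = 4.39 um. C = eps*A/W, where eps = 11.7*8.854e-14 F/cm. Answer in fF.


Step 1: eps_Si = 11.7 * 8.854e-14 = 1.035918e-12 F/cm
Step 2: W in cm = 4.39 * 1e-4 = 4.39e-04 cm
Step 3: C = 1.035918e-12 * 9.481e-05 / 4.39e-04 = 2.237253e-13 F
Step 4: C = 223.73 fF

223.73


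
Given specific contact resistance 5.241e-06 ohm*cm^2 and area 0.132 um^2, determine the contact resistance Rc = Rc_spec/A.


Step 1: Convert area to cm^2: 0.132 um^2 = 1.3200e-09 cm^2
Step 2: Rc = Rc_spec / A = 5.241e-06 / 1.3200e-09
Step 3: Rc = 3.97e+03 ohms

3.97e+03


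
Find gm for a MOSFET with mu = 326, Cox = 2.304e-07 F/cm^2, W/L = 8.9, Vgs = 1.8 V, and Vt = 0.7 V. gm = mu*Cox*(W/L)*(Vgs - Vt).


Step 1: Vov = Vgs - Vt = 1.8 - 0.7 = 1.1 V
Step 2: gm = mu * Cox * (W/L) * Vov
Step 3: gm = 326 * 2.304e-07 * 8.9 * 1.1 = 7.35e-04 S

7.35e-04


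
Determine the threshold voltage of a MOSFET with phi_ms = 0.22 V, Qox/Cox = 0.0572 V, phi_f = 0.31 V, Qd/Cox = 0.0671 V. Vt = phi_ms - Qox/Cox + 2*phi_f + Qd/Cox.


Step 1: Vt = phi_ms - Qox/Cox + 2*phi_f + Qd/Cox
Step 2: Vt = 0.22 - 0.0572 + 2*0.31 + 0.0671
Step 3: Vt = 0.22 - 0.0572 + 0.62 + 0.0671
Step 4: Vt = 0.8499 V

0.8499


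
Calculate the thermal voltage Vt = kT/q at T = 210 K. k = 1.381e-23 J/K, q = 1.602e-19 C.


Step 1: kT = 1.381e-23 * 210 = 2.9001e-21 J
Step 2: Vt = kT/q = 2.9001e-21 / 1.602e-19
Step 3: Vt = 0.0181 V

0.0181


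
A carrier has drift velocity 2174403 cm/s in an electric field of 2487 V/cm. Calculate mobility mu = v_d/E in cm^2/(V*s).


Step 1: mu = v_d / E
Step 2: mu = 2174403 / 2487
Step 3: mu = 874.31 cm^2/(V*s)

874.31


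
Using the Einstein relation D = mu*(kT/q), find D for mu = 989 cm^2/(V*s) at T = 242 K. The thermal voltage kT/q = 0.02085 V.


Step 1: D = mu * (kT/q)
Step 2: D = 989 * 0.02085
Step 3: D = 20.62 cm^2/s

20.62


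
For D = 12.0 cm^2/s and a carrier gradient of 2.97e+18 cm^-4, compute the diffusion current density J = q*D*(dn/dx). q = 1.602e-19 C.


Step 1: J = q * D * (dn/dx)
Step 2: J = 1.602e-19 * 12.0 * 2.97e+18
Step 3: J = 5.71e+00 A/cm^2

5.71e+00


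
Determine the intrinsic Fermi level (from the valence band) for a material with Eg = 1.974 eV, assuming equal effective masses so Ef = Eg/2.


Step 1: For an intrinsic semiconductor, the Fermi level sits at midgap.
Step 2: Ef = Eg / 2 = 1.974 / 2 = 0.987 eV

0.987


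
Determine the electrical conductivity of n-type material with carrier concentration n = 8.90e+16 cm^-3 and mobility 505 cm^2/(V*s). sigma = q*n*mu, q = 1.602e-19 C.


Step 1: sigma = q * n * mu
Step 2: sigma = 1.602e-19 * 8.90e+16 * 505
Step 3: sigma = 7.200e+00 S/cm

7.200e+00


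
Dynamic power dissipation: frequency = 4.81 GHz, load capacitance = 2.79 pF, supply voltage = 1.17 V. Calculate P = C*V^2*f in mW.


Step 1: V^2 = 1.17^2 = 1.3689 V^2
Step 2: P = C*V^2*f = 2.79e-12 F * 1.3689 * 4.81e9 Hz
Step 3: P = 1.837050111e-02 W
Step 4: P = 18.371 mW

18.371


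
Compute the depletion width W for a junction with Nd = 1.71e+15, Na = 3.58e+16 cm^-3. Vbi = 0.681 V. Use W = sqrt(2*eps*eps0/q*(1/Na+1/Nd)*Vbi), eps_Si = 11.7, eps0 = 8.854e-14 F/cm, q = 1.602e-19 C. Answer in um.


Step 1: 1/Na + 1/Nd = 1/3.58e+16 + 1/1.71e+15 = 6.12728e-16
Step 2: 2*eps*eps0/q = 2*11.7*8.854e-14/1.602e-19 = 1.293281e+07
Step 3: W^2 = 1.293281e+07 * 6.12728e-16 * 0.681 = 5.39644e-09
Step 4: W = sqrt(5.39644e-09) = 7.346e-05 cm = 0.7346 um

0.7346


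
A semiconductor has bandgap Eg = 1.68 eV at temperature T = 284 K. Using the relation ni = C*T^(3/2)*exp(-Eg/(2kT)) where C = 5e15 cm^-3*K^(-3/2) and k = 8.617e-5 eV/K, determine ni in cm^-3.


Step 1: Compute kT = 8.617e-5 * 284 = 0.02447228 eV
Step 2: Exponent = -Eg/(2kT) = -1.68/(2*0.02447228) = -34.32455
Step 3: T^(3/2) = 284^1.5 = 4786.05
Step 4: ni = 5e15 * 4786.05 * exp(-34.32455) = 2.96e+04 cm^-3

2.96e+04


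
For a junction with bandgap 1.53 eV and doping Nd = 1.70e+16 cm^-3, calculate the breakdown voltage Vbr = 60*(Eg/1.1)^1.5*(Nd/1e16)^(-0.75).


Step 1: Eg/1.1 = 1.53/1.1 = 1.390909
Step 2: (Eg/1.1)^1.5 = 1.390909^1.5 = 1.640394
Step 3: (Nd/1e16)^(-0.75) = (1.7)^(-0.75) = 0.671681
Step 4: Vbr = 60 * 1.640394 * 0.671681 = 66.1 V

66.1


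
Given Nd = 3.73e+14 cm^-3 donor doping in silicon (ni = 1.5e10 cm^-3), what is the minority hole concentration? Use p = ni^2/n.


Step 1: Since Nd >> ni, n ≈ Nd = 3.73e+14 cm^-3
Step 2: p = ni^2 / n = (1.5e10)^2 / 3.73e+14
Step 3: p = 2.25e20 / 3.73e+14 = 6.03e+05 cm^-3

6.03e+05


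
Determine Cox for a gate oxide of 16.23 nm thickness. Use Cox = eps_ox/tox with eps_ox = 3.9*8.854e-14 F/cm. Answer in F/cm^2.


Step 1: eps_ox = 3.9 * 8.854e-14 = 3.45306e-13 F/cm
Step 2: tox in cm = 16.23 nm * 1e-7 = 1.6230e-06 cm
Step 3: Cox = 3.45306e-13 / 1.6230e-06 = 2.13e-07 F/cm^2

2.13e-07


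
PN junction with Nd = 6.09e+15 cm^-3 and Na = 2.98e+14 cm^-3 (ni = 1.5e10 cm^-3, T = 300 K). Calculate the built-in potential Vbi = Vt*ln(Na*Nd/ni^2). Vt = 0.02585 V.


Step 1: Compute Na*Nd/ni^2 = 2.98e+14 * 6.09e+15 / (1.5e10)^2 = 8.0659e+09
Step 2: ln(8.0659e+09) = 22.8109
Step 3: Vbi = 0.02585 * 22.8109 = 0.59 V

0.59


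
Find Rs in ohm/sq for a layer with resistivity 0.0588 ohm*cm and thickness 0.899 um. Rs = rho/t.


Step 1: Convert thickness to cm: t = 0.899 um = 8.9900e-05 cm
Step 2: Rs = rho / t = 0.0588 / 8.9900e-05
Step 3: Rs = 654.1 ohm/sq

654.1


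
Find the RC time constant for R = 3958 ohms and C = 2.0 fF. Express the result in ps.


Step 1: tau = R * C
Step 2: tau = 3958 * 2.0 fF = 3958 * 2.0e-15 F
Step 3: tau = 7.916e-12 s = 7.916 ps

7.916


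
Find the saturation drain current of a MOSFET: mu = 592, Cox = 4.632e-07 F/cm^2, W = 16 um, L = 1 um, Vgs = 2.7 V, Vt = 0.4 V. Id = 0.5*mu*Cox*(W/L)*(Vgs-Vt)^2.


Step 1: Overdrive voltage Vov = Vgs - Vt = 2.7 - 0.4 = 2.3 V
Step 2: W/L = 16/1 = 16
Step 3: Id = 0.5 * 592 * 4.632e-07 * 16 * 2.3^2
Step 4: Id = 1.16e-02 A

1.16e-02


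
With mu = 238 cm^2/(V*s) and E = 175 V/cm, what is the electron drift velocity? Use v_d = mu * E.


Step 1: v_d = mu * E
Step 2: v_d = 238 * 175 = 41650
Step 3: v_d = 4.17e+04 cm/s

4.17e+04


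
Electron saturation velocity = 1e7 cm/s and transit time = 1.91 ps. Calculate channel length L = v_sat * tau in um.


Step 1: tau in seconds = 1.91 ps * 1e-12 = 1.9100e-12 s
Step 2: L = v_sat * tau = 1e7 * 1.9100e-12 = 1.9100e-05 cm
Step 3: L in um = 1.9100e-05 * 1e4 = 0.191 um

0.191


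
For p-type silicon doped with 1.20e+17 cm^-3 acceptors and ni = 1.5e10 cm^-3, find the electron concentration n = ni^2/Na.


Step 1: Majority hole concentration p ≈ Na = 1.20e+17 cm^-3
Step 2: n = ni^2 / Na = (1.5e10)^2 / 1.20e+17
Step 3: n = 1.88e+03 cm^-3

1.88e+03


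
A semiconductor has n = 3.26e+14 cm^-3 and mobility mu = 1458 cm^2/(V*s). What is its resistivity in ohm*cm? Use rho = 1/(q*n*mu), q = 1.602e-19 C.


Step 1: sigma = q * n * mu = 1.602e-19 * 3.26e+14 * 1458 = 7.61443e-02 S/cm
Step 2: rho = 1 / sigma = 1 / 7.61443e-02 = 13.13 ohm*cm

13.13


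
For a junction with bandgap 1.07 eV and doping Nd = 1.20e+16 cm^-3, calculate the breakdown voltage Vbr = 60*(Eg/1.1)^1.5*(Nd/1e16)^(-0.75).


Step 1: Eg/1.1 = 1.07/1.1 = 0.972727
Step 2: (Eg/1.1)^1.5 = 0.972727^1.5 = 0.959371
Step 3: (Nd/1e16)^(-0.75) = (1.2)^(-0.75) = 0.872196
Step 4: Vbr = 60 * 0.959371 * 0.872196 = 50.2 V

50.2


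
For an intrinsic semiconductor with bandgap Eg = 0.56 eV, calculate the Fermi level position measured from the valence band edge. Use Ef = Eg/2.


Step 1: For an intrinsic semiconductor, the Fermi level sits at midgap.
Step 2: Ef = Eg / 2 = 0.56 / 2 = 0.28 eV

0.28


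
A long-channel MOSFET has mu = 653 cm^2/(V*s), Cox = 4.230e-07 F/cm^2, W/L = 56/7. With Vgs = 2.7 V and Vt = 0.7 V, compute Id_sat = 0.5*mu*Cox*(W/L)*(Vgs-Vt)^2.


Step 1: Overdrive voltage Vov = Vgs - Vt = 2.7 - 0.7 = 2.0 V
Step 2: W/L = 56/7 = 8
Step 3: Id = 0.5 * 653 * 4.230e-07 * 8 * 2.0^2
Step 4: Id = 4.42e-03 A

4.42e-03


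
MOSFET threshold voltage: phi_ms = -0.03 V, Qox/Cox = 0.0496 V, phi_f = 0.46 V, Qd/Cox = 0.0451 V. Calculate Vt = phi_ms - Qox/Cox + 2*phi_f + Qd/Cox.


Step 1: Vt = phi_ms - Qox/Cox + 2*phi_f + Qd/Cox
Step 2: Vt = -0.03 - 0.0496 + 2*0.46 + 0.0451
Step 3: Vt = -0.03 - 0.0496 + 0.92 + 0.0451
Step 4: Vt = 0.8855 V

0.8855


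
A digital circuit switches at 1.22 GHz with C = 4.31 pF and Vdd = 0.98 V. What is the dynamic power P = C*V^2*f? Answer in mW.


Step 1: V^2 = 0.98^2 = 0.9604 V^2
Step 2: P = C*V^2*f = 4.31e-12 F * 0.9604 * 1.22e9 Hz
Step 3: P = 5.04997528e-03 W
Step 4: P = 5.05 mW

5.05


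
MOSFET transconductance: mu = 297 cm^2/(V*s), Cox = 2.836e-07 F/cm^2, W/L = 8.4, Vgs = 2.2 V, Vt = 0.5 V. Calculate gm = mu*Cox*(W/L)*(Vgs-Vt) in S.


Step 1: Vov = Vgs - Vt = 2.2 - 0.5 = 1.7 V
Step 2: gm = mu * Cox * (W/L) * Vov
Step 3: gm = 297 * 2.836e-07 * 8.4 * 1.7 = 1.20e-03 S

1.20e-03


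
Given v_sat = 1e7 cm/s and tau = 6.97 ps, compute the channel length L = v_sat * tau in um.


Step 1: tau in seconds = 6.97 ps * 1e-12 = 6.9700e-12 s
Step 2: L = v_sat * tau = 1e7 * 6.9700e-12 = 6.9700e-05 cm
Step 3: L in um = 6.9700e-05 * 1e4 = 0.697 um

0.697


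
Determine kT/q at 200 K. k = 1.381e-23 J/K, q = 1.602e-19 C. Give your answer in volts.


Step 1: kT = 1.381e-23 * 200 = 2.762e-21 J
Step 2: Vt = kT/q = 2.762e-21 / 1.602e-19
Step 3: Vt = 0.01724 V

0.01724


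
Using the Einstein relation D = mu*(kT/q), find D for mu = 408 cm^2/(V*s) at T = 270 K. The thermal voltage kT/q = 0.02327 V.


Step 1: D = mu * (kT/q)
Step 2: D = 408 * 0.02327
Step 3: D = 9.49 cm^2/s

9.49


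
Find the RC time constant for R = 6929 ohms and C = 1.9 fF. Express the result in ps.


Step 1: tau = R * C
Step 2: tau = 6929 * 1.9 fF = 6929 * 1.9e-15 F
Step 3: tau = 1.31651e-11 s = 13.1651 ps

13.1651


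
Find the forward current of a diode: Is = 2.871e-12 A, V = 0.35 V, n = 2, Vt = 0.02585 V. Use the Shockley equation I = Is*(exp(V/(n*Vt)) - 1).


Step 1: V/(n*Vt) = 0.35/(2*0.02585) = 6.7698
Step 2: exp(6.7698) = 8.7114e+02
Step 3: I = 2.871e-12 * (8.7114e+02 - 1) = 2.50e-09 A

2.50e-09


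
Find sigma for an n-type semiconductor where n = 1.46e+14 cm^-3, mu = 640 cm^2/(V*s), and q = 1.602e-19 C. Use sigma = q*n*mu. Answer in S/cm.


Step 1: sigma = q * n * mu
Step 2: sigma = 1.602e-19 * 1.46e+14 * 640
Step 3: sigma = 1.497e-02 S/cm

1.497e-02


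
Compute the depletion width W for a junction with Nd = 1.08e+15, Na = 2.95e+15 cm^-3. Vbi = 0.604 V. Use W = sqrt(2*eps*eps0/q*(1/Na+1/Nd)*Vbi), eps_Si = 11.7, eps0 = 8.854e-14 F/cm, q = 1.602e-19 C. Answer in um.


Step 1: 1/Na + 1/Nd = 1/2.95e+15 + 1/1.08e+15 = 1.26491e-15
Step 2: 2*eps*eps0/q = 2*11.7*8.854e-14/1.602e-19 = 1.293281e+07
Step 3: W^2 = 1.293281e+07 * 1.26491e-15 * 0.604 = 9.88074e-09
Step 4: W = sqrt(9.88074e-09) = 9.940e-05 cm = 0.994 um

0.994


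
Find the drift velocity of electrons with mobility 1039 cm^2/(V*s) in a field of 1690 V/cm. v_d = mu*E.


Step 1: v_d = mu * E
Step 2: v_d = 1039 * 1690 = 1755910
Step 3: v_d = 1.76e+06 cm/s

1.76e+06


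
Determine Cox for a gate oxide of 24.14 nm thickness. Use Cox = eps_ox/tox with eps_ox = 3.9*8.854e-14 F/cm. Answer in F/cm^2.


Step 1: eps_ox = 3.9 * 8.854e-14 = 3.45306e-13 F/cm
Step 2: tox in cm = 24.14 nm * 1e-7 = 2.4140e-06 cm
Step 3: Cox = 3.45306e-13 / 2.4140e-06 = 1.43e-07 F/cm^2

1.43e-07


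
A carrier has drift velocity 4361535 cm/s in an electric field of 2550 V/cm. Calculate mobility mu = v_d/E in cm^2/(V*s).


Step 1: mu = v_d / E
Step 2: mu = 4361535 / 2550
Step 3: mu = 1710.41 cm^2/(V*s)

1710.41


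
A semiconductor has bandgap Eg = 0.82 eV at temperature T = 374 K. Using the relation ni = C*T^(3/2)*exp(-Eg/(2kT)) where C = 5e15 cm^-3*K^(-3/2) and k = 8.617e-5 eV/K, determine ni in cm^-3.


Step 1: Compute kT = 8.617e-5 * 374 = 0.03222758 eV
Step 2: Exponent = -Eg/(2kT) = -0.82/(2*0.03222758) = -12.72202
Step 3: T^(3/2) = 374^1.5 = 7232.82
Step 4: ni = 5e15 * 7232.82 * exp(-12.72202) = 1.08e+14 cm^-3

1.08e+14


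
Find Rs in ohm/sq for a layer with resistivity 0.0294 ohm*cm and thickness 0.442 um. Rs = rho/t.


Step 1: Convert thickness to cm: t = 0.442 um = 4.4200e-05 cm
Step 2: Rs = rho / t = 0.0294 / 4.4200e-05
Step 3: Rs = 665.2 ohm/sq

665.2


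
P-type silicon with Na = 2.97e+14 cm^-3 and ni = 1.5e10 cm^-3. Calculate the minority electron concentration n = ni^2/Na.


Step 1: Majority hole concentration p ≈ Na = 2.97e+14 cm^-3
Step 2: n = ni^2 / Na = (1.5e10)^2 / 2.97e+14
Step 3: n = 7.58e+05 cm^-3

7.58e+05


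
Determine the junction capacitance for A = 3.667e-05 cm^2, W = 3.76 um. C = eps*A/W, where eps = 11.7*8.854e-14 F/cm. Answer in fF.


Step 1: eps_Si = 11.7 * 8.854e-14 = 1.035918e-12 F/cm
Step 2: W in cm = 3.76 * 1e-4 = 3.76e-04 cm
Step 3: C = 1.035918e-12 * 3.667e-05 / 3.76e-04 = 1.010296e-13 F
Step 4: C = 101.03 fF

101.03


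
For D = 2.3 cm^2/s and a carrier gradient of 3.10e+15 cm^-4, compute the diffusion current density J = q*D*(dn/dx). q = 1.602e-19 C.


Step 1: J = q * D * (dn/dx)
Step 2: J = 1.602e-19 * 2.3 * 3.10e+15
Step 3: J = 1.14e-03 A/cm^2

1.14e-03


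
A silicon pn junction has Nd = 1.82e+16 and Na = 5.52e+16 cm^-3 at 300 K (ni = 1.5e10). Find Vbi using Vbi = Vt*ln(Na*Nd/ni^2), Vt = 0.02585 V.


Step 1: Compute Na*Nd/ni^2 = 5.52e+16 * 1.82e+16 / (1.5e10)^2 = 4.4651e+12
Step 2: ln(4.4651e+12) = 29.1273
Step 3: Vbi = 0.02585 * 29.1273 = 0.753 V

0.753


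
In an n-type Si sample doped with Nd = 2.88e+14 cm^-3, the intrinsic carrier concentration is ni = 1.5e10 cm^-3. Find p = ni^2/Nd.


Step 1: Since Nd >> ni, n ≈ Nd = 2.88e+14 cm^-3
Step 2: p = ni^2 / n = (1.5e10)^2 / 2.88e+14
Step 3: p = 2.25e20 / 2.88e+14 = 7.81e+05 cm^-3

7.81e+05


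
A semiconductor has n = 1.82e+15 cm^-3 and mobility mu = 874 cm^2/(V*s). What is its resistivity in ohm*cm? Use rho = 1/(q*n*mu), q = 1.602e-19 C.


Step 1: sigma = q * n * mu = 1.602e-19 * 1.82e+15 * 874 = 2.54827e-01 S/cm
Step 2: rho = 1 / sigma = 1 / 2.54827e-01 = 3.924 ohm*cm

3.924


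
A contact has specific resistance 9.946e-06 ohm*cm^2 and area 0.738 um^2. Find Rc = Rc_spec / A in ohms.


Step 1: Convert area to cm^2: 0.738 um^2 = 7.3800e-09 cm^2
Step 2: Rc = Rc_spec / A = 9.946e-06 / 7.3800e-09
Step 3: Rc = 1.35e+03 ohms

1.35e+03


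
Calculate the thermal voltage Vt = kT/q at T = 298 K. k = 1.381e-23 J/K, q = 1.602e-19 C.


Step 1: kT = 1.381e-23 * 298 = 4.11538e-21 J
Step 2: Vt = kT/q = 4.11538e-21 / 1.602e-19
Step 3: Vt = 0.02569 V

0.02569


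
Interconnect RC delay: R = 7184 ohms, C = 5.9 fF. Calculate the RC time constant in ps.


Step 1: tau = R * C
Step 2: tau = 7184 * 5.9 fF = 7184 * 5.9e-15 F
Step 3: tau = 4.23856e-11 s = 42.3856 ps

42.3856


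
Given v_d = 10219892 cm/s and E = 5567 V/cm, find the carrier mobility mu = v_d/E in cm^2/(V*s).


Step 1: mu = v_d / E
Step 2: mu = 10219892 / 5567
Step 3: mu = 1835.8 cm^2/(V*s)

1835.8


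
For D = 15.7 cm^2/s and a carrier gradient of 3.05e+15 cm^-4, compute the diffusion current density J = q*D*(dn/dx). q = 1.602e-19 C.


Step 1: J = q * D * (dn/dx)
Step 2: J = 1.602e-19 * 15.7 * 3.05e+15
Step 3: J = 7.67e-03 A/cm^2

7.67e-03


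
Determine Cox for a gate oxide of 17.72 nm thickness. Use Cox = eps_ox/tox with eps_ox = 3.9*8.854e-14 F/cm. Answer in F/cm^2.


Step 1: eps_ox = 3.9 * 8.854e-14 = 3.45306e-13 F/cm
Step 2: tox in cm = 17.72 nm * 1e-7 = 1.7720e-06 cm
Step 3: Cox = 3.45306e-13 / 1.7720e-06 = 1.95e-07 F/cm^2

1.95e-07


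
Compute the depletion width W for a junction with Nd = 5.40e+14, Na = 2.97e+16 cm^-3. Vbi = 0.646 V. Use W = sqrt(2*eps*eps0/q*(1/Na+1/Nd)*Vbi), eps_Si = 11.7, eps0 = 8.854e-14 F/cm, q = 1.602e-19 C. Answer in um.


Step 1: 1/Na + 1/Nd = 1/2.97e+16 + 1/5.40e+14 = 1.88552e-15
Step 2: 2*eps*eps0/q = 2*11.7*8.854e-14/1.602e-19 = 1.293281e+07
Step 3: W^2 = 1.293281e+07 * 1.88552e-15 * 0.646 = 1.57528e-08
Step 4: W = sqrt(1.57528e-08) = 1.255e-04 cm = 1.255 um

1.255


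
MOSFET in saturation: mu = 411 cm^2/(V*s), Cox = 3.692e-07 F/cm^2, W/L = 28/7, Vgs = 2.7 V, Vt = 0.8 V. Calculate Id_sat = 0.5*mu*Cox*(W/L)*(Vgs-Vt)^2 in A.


Step 1: Overdrive voltage Vov = Vgs - Vt = 2.7 - 0.8 = 1.9 V
Step 2: W/L = 28/7 = 4
Step 3: Id = 0.5 * 411 * 3.692e-07 * 4 * 1.9^2
Step 4: Id = 1.10e-03 A

1.10e-03


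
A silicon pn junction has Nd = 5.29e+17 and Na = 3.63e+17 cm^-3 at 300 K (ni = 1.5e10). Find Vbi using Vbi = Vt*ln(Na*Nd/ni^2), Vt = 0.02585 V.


Step 1: Compute Na*Nd/ni^2 = 3.63e+17 * 5.29e+17 / (1.5e10)^2 = 8.5345e+14
Step 2: ln(8.5345e+14) = 34.3803
Step 3: Vbi = 0.02585 * 34.3803 = 0.889 V

0.889


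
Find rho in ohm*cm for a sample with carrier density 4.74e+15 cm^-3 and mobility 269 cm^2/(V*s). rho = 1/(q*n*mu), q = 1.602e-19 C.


Step 1: sigma = q * n * mu = 1.602e-19 * 4.74e+15 * 269 = 2.04265e-01 S/cm
Step 2: rho = 1 / sigma = 1 / 2.04265e-01 = 4.896 ohm*cm

4.896


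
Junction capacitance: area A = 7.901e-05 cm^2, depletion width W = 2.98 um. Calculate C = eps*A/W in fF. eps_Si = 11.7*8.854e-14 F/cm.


Step 1: eps_Si = 11.7 * 8.854e-14 = 1.035918e-12 F/cm
Step 2: W in cm = 2.98 * 1e-4 = 2.98e-04 cm
Step 3: C = 1.035918e-12 * 7.901e-05 / 2.98e-04 = 2.746573e-13 F
Step 4: C = 274.66 fF

274.66


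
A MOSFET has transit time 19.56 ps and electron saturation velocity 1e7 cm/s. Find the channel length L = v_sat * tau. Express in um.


Step 1: tau in seconds = 19.56 ps * 1e-12 = 1.9560e-11 s
Step 2: L = v_sat * tau = 1e7 * 1.9560e-11 = 1.9560e-04 cm
Step 3: L in um = 1.9560e-04 * 1e4 = 1.956 um

1.956


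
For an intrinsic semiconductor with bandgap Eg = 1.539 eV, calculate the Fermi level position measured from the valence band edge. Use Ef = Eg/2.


Step 1: For an intrinsic semiconductor, the Fermi level sits at midgap.
Step 2: Ef = Eg / 2 = 1.539 / 2 = 0.7695 eV

0.7695


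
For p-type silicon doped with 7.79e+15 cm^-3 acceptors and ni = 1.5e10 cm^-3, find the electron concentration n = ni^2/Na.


Step 1: Majority hole concentration p ≈ Na = 7.79e+15 cm^-3
Step 2: n = ni^2 / Na = (1.5e10)^2 / 7.79e+15
Step 3: n = 2.89e+04 cm^-3

2.89e+04


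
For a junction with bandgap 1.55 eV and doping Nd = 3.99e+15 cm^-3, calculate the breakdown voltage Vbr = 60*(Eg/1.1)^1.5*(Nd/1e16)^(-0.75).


Step 1: Eg/1.1 = 1.55/1.1 = 1.409091
Step 2: (Eg/1.1)^1.5 = 1.409091^1.5 = 1.672663
Step 3: (Nd/1e16)^(-0.75) = (0.399)^(-0.75) = 1.991913
Step 4: Vbr = 60 * 1.672663 * 1.991913 = 199.9 V

199.9


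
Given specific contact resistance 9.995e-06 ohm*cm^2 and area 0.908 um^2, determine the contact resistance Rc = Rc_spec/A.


Step 1: Convert area to cm^2: 0.908 um^2 = 9.0800e-09 cm^2
Step 2: Rc = Rc_spec / A = 9.995e-06 / 9.0800e-09
Step 3: Rc = 1.10e+03 ohms

1.10e+03


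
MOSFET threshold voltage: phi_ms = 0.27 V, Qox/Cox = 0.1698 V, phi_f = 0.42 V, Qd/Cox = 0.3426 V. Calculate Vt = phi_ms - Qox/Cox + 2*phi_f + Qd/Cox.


Step 1: Vt = phi_ms - Qox/Cox + 2*phi_f + Qd/Cox
Step 2: Vt = 0.27 - 0.1698 + 2*0.42 + 0.3426
Step 3: Vt = 0.27 - 0.1698 + 0.84 + 0.3426
Step 4: Vt = 1.2828 V

1.2828


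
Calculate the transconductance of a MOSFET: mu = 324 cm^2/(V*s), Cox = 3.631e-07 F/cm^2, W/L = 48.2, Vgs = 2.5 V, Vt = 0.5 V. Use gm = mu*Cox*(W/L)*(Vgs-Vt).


Step 1: Vov = Vgs - Vt = 2.5 - 0.5 = 2.0 V
Step 2: gm = mu * Cox * (W/L) * Vov
Step 3: gm = 324 * 3.631e-07 * 48.2 * 2.0 = 1.13e-02 S

1.13e-02


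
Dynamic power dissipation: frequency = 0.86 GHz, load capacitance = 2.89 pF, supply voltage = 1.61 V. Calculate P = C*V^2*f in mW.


Step 1: V^2 = 1.61^2 = 2.5921 V^2
Step 2: P = C*V^2*f = 2.89e-12 F * 2.5921 * 0.86e9 Hz
Step 3: P = 6.44240534e-03 W
Step 4: P = 6.442 mW

6.442


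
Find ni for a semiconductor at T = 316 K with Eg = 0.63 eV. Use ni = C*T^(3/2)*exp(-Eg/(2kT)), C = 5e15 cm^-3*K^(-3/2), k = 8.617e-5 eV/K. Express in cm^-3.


Step 1: Compute kT = 8.617e-5 * 316 = 0.02722972 eV
Step 2: Exponent = -Eg/(2kT) = -0.63/(2*0.02722972) = -11.56824
Step 3: T^(3/2) = 316^1.5 = 5617.34
Step 4: ni = 5e15 * 5617.34 * exp(-11.56824) = 2.66e+14 cm^-3

2.66e+14


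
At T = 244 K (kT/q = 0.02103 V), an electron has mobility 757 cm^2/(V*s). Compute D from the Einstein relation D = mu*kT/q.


Step 1: D = mu * (kT/q)
Step 2: D = 757 * 0.02103
Step 3: D = 15.92 cm^2/s

15.92


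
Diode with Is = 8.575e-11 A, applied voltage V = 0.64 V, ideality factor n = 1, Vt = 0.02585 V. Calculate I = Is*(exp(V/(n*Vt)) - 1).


Step 1: V/(n*Vt) = 0.64/(1*0.02585) = 24.7582
Step 2: exp(24.7582) = 5.6539e+10
Step 3: I = 8.575e-11 * (5.6539e+10 - 1) = 4.85e+00 A

4.85e+00


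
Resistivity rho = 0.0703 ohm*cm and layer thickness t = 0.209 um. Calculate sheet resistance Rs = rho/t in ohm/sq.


Step 1: Convert thickness to cm: t = 0.209 um = 2.0900e-05 cm
Step 2: Rs = rho / t = 0.0703 / 2.0900e-05
Step 3: Rs = 3363.6 ohm/sq

3363.6
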